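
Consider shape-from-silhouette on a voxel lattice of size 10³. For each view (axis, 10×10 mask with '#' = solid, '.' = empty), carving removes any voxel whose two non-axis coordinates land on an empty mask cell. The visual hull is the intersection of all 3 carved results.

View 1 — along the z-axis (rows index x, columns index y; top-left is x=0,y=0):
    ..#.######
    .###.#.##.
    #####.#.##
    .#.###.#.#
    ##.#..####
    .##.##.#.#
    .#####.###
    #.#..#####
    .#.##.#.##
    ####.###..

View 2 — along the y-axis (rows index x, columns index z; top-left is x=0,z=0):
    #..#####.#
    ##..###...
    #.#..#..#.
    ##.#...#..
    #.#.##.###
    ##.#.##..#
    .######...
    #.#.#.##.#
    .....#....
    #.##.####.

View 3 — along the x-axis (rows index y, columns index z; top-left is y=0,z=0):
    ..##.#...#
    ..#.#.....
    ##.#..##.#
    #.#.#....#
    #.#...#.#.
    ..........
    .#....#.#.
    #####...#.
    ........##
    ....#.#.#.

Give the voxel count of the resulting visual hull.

113 voxels

initial block: 10^3 = 1000
carve view 1 (along z, XY-mask fill 68/100): 680 voxels remain
carve view 2 (along y, XZ-mask fill 53/100): 365 voxels remain
carve view 3 (along x, YZ-mask fill 34/100): 113 voxels remain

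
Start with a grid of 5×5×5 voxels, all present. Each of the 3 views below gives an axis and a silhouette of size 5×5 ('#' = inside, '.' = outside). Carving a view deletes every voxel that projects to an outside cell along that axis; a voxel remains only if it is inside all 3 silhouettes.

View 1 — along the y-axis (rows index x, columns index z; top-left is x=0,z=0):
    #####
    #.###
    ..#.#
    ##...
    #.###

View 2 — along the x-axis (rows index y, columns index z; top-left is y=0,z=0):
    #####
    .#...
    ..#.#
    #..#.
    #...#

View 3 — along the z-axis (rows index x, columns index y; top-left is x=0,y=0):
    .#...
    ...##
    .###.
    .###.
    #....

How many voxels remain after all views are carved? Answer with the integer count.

before carving: 125 voxels (5×5×5)
carve view 1 (along y, XZ-mask fill 17/25): 85 voxels remain
carve view 2 (along x, YZ-mask fill 12/25): 42 voxels remain
carve view 3 (along z, XY-mask fill 10/25): 13 voxels remain

13 voxels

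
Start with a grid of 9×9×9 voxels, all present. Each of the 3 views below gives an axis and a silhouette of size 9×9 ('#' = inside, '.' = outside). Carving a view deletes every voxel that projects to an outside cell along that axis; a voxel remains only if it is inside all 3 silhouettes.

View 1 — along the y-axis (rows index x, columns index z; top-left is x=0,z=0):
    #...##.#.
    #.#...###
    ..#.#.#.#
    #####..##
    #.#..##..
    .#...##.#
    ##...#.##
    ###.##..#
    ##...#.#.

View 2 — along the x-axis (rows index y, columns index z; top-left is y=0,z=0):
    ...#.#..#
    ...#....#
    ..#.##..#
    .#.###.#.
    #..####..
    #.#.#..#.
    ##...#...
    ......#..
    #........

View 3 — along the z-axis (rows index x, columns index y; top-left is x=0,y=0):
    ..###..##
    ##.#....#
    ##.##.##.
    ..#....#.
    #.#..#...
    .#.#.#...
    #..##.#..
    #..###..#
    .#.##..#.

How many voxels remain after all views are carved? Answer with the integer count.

full grid |V| = 729
[1] y-view keeps 43 columns → grid now 387
[2] x-view keeps 28 columns → grid now 134
[3] z-view keeps 36 columns → grid now 57

57 voxels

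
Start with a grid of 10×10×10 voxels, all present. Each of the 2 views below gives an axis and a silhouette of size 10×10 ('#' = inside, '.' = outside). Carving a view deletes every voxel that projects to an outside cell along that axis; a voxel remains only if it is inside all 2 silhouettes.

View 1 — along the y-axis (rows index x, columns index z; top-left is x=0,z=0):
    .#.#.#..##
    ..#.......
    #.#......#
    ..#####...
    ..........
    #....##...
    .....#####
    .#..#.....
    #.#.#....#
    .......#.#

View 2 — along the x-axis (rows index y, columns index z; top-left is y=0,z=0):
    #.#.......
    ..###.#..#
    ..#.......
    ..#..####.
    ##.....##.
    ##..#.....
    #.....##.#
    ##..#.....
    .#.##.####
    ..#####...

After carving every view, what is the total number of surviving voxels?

|visual hull| = 116

start: 10×10×10 = 1000 voxels
step 1: project along y, AND mask (30/100) → |grid| = 300
step 2: project along x, AND mask (39/100) → |grid| = 116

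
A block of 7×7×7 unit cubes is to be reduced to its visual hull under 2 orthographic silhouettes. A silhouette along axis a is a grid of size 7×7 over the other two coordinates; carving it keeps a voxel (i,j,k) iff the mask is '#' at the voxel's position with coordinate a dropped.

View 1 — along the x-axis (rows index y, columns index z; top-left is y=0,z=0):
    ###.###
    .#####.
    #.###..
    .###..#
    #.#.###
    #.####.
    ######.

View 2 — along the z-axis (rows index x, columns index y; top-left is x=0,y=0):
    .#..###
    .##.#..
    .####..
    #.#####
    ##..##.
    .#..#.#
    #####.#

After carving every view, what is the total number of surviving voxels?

start: 7×7×7 = 343 voxels
carve view 1 (along x, YZ-mask fill 35/49): 245 voxels remain
carve view 2 (along z, XY-mask fill 30/49): 150 voxels remain

150 voxels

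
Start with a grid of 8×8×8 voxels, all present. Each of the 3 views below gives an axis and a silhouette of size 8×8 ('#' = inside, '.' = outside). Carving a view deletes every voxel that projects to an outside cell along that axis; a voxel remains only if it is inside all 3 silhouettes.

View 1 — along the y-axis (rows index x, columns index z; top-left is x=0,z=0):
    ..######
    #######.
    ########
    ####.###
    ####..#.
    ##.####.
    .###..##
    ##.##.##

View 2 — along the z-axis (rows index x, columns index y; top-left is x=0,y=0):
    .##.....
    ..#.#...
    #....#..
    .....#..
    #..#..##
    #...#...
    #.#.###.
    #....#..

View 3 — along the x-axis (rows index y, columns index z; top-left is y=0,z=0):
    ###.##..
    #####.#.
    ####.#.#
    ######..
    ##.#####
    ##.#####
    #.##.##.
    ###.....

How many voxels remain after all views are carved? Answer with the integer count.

voxel count = 87

start: 8×8×8 = 512 voxels
step 1: project along y, AND mask (50/64) → |grid| = 400
step 2: project along z, AND mask (20/64) → |grid| = 118
step 3: project along x, AND mask (45/64) → |grid| = 87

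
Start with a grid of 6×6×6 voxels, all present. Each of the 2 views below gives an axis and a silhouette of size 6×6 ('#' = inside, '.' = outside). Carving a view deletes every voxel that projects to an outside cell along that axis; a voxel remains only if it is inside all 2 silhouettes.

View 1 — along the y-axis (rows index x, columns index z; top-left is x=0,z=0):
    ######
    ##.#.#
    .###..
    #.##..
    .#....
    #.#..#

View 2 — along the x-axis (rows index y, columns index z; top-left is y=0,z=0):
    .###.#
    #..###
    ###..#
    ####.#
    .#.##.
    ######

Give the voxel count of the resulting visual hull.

full grid |V| = 216
step 1: project along y, AND mask (20/36) → |grid| = 120
step 2: project along x, AND mask (26/36) → |grid| = 90

|visual hull| = 90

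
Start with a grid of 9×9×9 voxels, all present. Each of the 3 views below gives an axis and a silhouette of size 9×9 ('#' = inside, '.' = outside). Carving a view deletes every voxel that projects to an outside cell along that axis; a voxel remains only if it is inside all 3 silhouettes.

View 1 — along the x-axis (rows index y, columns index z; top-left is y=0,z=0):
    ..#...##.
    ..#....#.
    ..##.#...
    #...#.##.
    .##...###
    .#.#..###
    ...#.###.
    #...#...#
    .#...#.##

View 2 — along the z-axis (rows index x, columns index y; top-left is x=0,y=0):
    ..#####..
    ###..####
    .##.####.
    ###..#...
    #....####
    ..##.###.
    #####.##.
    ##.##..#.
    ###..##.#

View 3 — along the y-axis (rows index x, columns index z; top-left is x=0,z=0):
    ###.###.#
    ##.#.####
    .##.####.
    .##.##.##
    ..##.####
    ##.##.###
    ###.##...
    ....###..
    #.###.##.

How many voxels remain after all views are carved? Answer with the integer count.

full grid |V| = 729
  1. axis=0 (YZ plane), |mask|=33  ⇒  voxels=297
  2. axis=2 (XY plane), |mask|=50  ⇒  voxels=180
  3. axis=1 (XZ plane), |mask|=53  ⇒  voxels=119

|visual hull| = 119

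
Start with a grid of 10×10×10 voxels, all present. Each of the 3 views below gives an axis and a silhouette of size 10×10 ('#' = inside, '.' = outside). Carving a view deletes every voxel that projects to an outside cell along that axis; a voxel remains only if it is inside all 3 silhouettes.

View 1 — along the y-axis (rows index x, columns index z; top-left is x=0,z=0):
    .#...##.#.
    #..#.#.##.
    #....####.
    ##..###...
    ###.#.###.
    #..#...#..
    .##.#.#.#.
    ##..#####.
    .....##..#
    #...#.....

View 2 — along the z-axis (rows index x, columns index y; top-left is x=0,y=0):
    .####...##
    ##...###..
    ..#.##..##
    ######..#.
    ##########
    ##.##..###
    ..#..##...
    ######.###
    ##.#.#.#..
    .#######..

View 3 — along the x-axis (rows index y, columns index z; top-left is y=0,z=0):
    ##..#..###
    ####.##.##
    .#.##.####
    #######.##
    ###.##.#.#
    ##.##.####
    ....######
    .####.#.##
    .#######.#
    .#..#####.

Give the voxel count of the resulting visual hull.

voxel count = 222

before carving: 1000 voxels (10×10×10)
[1] y-view keeps 46 columns → grid now 460
[2] z-view keeps 64 columns → grid now 307
[3] x-view keeps 72 columns → grid now 222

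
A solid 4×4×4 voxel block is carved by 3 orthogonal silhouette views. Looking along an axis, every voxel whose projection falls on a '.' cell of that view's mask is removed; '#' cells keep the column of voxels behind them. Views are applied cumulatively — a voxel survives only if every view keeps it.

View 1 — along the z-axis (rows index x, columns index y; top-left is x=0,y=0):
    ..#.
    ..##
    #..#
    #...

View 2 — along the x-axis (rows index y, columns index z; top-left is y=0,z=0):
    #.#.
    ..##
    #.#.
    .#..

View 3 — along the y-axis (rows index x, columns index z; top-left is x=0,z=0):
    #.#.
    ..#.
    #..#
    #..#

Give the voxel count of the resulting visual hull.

start: 4×4×4 = 64 voxels
step 1: project along z, AND mask (6/16) → |grid| = 24
step 2: project along x, AND mask (7/16) → |grid| = 10
step 3: project along y, AND mask (7/16) → |grid| = 5

|visual hull| = 5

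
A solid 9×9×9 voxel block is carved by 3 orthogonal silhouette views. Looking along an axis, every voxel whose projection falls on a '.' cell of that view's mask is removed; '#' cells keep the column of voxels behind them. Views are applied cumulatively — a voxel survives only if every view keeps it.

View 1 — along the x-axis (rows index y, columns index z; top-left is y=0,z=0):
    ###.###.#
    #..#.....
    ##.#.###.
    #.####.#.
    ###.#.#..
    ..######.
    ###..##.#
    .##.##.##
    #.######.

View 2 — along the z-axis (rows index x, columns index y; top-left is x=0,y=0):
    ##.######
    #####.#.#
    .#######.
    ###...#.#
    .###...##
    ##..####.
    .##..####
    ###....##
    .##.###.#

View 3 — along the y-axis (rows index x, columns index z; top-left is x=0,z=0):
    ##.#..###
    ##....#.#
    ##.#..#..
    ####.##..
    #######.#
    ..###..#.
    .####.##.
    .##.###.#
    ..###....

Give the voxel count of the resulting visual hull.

remaining voxels: 170

full grid |V| = 729
step 1: project along x, AND mask (51/81) → |grid| = 459
step 2: project along z, AND mask (55/81) → |grid| = 301
step 3: project along y, AND mask (47/81) → |grid| = 170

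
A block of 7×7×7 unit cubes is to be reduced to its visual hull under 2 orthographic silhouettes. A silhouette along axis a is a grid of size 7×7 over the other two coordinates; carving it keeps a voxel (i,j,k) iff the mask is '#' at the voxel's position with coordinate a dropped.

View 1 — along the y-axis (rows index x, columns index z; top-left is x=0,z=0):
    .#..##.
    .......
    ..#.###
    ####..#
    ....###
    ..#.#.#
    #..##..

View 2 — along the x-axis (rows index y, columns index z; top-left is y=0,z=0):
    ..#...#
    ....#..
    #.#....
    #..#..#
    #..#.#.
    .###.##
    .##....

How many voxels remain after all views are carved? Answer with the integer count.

51 voxels

initial block: 7^3 = 343
after view 1 [y-axis, 21 of 49 cells solid] → remaining = 147
after view 2 [x-axis, 18 of 49 cells solid] → remaining = 51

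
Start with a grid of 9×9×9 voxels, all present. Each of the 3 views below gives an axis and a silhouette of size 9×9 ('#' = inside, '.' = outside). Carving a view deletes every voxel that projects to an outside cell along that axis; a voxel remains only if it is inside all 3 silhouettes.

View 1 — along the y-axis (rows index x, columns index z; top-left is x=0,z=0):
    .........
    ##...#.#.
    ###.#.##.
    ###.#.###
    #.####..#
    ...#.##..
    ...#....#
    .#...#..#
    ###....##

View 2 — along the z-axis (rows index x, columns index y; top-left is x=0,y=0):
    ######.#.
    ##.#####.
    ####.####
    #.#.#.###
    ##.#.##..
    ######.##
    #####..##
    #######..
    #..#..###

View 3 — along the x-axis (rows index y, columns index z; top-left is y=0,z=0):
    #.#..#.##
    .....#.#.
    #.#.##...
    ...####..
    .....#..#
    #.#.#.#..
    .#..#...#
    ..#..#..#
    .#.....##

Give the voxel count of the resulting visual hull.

start: 9×9×9 = 729 voxels
  1. axis=1 (XZ plane), |mask|=36  ⇒  voxels=324
  2. axis=2 (XY plane), |mask|=60  ⇒  voxels=232
  3. axis=0 (YZ plane), |mask|=30  ⇒  voxels=91

remaining voxels: 91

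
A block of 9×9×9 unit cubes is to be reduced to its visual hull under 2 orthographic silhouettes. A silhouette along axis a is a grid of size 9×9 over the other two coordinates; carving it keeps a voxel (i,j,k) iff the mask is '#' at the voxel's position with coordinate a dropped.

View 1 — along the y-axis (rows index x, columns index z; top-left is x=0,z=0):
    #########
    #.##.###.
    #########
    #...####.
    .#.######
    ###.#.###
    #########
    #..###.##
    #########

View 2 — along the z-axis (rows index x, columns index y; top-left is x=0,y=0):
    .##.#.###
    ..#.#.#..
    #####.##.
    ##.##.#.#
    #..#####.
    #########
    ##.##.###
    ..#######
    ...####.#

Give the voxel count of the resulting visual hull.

before carving: 729 voxels (9×9×9)
[1] y-view keeps 67 columns → grid now 603
[2] z-view keeps 56 columns → grid now 420

420 voxels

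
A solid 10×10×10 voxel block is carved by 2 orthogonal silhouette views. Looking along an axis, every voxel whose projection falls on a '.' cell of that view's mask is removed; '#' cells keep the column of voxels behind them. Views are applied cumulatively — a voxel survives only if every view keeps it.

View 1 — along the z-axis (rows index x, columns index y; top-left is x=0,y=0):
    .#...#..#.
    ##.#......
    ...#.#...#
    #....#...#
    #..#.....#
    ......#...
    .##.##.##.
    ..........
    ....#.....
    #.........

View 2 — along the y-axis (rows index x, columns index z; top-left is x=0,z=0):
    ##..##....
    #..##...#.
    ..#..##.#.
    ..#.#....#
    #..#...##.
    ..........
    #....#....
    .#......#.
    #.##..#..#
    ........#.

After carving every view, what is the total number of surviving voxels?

remaining voxels: 75

full grid |V| = 1000
[1] z-view keeps 24 columns → grid now 240
[2] y-view keeps 29 columns → grid now 75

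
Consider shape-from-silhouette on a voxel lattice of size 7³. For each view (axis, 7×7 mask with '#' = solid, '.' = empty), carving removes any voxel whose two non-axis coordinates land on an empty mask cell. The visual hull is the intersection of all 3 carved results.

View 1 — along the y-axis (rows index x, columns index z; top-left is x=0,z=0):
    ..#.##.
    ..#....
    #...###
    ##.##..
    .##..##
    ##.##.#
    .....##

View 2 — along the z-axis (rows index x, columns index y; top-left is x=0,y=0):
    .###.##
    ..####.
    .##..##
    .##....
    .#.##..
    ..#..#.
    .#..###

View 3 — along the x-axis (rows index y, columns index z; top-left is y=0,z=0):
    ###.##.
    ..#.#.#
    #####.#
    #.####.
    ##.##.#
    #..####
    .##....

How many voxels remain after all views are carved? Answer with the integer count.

full grid |V| = 343
  1. axis=1 (XZ plane), |mask|=23  ⇒  voxels=161
  2. axis=2 (XY plane), |mask|=24  ⇒  voxels=73
  3. axis=0 (YZ plane), |mask|=31  ⇒  voxels=45

|visual hull| = 45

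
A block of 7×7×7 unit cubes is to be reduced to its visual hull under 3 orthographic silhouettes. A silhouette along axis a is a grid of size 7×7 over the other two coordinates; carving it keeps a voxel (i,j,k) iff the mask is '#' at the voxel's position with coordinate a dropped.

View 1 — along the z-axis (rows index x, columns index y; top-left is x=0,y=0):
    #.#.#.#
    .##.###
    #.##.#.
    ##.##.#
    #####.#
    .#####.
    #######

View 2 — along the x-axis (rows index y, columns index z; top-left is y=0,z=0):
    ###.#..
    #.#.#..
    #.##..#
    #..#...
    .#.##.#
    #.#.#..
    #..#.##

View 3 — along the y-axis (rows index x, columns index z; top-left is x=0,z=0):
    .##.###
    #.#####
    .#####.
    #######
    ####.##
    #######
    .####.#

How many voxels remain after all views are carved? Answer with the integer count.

voxel count = 103

full grid |V| = 343
step 1: project along z, AND mask (36/49) → |grid| = 252
step 2: project along x, AND mask (24/49) → |grid| = 125
step 3: project along y, AND mask (41/49) → |grid| = 103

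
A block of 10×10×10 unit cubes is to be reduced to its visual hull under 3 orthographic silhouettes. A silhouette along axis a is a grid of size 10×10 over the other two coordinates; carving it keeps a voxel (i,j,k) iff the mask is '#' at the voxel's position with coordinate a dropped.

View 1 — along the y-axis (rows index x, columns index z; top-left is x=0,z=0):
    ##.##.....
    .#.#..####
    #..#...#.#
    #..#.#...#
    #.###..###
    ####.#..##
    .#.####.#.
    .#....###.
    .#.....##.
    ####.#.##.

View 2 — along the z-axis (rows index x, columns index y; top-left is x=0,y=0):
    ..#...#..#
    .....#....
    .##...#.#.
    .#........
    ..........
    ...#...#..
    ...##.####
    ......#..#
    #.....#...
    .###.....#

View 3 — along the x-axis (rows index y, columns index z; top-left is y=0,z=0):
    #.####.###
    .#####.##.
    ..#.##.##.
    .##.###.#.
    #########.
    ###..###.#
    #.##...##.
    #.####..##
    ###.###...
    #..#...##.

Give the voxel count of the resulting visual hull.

|visual hull| = 77

start: 10×10×10 = 1000 voxels
carve view 1 (along y, XZ-mask fill 52/100): 520 voxels remain
carve view 2 (along z, XY-mask fill 25/100): 130 voxels remain
carve view 3 (along x, YZ-mask fill 64/100): 77 voxels remain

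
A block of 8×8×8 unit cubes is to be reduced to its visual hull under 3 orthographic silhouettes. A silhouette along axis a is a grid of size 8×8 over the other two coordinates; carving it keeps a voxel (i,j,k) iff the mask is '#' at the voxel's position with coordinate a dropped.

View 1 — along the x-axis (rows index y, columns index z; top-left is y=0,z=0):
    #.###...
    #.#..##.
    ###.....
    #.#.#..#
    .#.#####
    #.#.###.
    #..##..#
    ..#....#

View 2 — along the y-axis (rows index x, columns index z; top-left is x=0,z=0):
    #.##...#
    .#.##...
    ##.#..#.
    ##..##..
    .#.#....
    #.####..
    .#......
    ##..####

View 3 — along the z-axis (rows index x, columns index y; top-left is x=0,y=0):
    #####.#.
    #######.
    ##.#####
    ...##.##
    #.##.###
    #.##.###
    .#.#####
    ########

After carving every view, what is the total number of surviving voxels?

before carving: 512 voxels (8×8×8)
carve view 1 (along x, YZ-mask fill 32/64): 256 voxels remain
carve view 2 (along y, XZ-mask fill 29/64): 112 voxels remain
carve view 3 (along z, XY-mask fill 50/64): 88 voxels remain

voxel count = 88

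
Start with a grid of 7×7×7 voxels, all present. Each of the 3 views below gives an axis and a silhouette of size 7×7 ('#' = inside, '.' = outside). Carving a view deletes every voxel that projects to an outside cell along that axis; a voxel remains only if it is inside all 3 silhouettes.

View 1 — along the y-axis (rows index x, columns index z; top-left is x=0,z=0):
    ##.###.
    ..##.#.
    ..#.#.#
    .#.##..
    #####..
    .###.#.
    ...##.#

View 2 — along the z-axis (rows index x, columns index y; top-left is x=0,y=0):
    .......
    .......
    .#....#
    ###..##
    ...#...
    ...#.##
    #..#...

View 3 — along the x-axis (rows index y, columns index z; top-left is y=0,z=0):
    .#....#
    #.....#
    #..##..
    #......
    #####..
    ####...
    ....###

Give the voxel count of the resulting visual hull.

|visual hull| = 15

before carving: 343 voxels (7×7×7)
step 1: project along y, AND mask (26/49) → |grid| = 182
step 2: project along z, AND mask (13/49) → |grid| = 44
step 3: project along x, AND mask (20/49) → |grid| = 15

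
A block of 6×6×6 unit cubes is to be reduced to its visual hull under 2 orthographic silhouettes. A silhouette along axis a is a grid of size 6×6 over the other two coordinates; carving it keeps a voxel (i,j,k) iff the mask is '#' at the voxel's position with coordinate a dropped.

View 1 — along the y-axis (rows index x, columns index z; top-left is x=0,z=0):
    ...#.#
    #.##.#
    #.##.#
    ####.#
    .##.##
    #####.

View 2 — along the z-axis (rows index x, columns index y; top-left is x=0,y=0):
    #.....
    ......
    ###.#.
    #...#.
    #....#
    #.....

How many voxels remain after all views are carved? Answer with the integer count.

remaining voxels: 41

full grid |V| = 216
carve view 1 (along y, XZ-mask fill 24/36): 144 voxels remain
carve view 2 (along z, XY-mask fill 10/36): 41 voxels remain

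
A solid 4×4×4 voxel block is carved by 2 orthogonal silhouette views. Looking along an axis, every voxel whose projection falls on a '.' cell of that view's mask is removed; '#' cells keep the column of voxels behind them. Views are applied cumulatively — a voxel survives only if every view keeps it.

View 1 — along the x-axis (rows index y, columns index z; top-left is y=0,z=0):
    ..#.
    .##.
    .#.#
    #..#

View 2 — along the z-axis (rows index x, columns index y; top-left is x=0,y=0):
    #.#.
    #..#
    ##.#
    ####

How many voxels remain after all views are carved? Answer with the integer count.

full grid |V| = 64
  1. axis=0 (YZ plane), |mask|=7  ⇒  voxels=28
  2. axis=2 (XY plane), |mask|=11  ⇒  voxels=18

voxel count = 18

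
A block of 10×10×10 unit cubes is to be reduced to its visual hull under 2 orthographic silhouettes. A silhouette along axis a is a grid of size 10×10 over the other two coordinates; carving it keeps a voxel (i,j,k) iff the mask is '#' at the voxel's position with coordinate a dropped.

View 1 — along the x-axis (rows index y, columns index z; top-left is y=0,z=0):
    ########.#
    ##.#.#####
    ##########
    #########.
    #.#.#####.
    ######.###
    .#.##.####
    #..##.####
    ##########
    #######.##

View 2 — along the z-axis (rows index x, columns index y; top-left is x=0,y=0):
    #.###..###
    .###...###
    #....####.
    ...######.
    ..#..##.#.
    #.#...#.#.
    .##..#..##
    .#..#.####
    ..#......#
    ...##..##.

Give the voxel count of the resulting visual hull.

before carving: 1000 voxels (10×10×10)
  1. axis=0 (YZ plane), |mask|=85  ⇒  voxels=850
  2. axis=2 (XY plane), |mask|=49  ⇒  voxels=423

423 voxels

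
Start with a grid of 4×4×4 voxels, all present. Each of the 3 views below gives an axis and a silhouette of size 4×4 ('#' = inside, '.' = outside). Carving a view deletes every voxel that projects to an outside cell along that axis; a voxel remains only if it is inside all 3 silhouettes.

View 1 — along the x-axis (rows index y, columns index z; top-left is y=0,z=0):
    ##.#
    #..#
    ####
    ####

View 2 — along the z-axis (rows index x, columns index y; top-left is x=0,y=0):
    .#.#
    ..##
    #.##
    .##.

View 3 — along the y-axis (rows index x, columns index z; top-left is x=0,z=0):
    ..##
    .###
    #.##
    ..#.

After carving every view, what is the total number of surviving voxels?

18 voxels

before carving: 64 voxels (4×4×4)
step 1: project along x, AND mask (13/16) → |grid| = 52
step 2: project along z, AND mask (9/16) → |grid| = 31
step 3: project along y, AND mask (9/16) → |grid| = 18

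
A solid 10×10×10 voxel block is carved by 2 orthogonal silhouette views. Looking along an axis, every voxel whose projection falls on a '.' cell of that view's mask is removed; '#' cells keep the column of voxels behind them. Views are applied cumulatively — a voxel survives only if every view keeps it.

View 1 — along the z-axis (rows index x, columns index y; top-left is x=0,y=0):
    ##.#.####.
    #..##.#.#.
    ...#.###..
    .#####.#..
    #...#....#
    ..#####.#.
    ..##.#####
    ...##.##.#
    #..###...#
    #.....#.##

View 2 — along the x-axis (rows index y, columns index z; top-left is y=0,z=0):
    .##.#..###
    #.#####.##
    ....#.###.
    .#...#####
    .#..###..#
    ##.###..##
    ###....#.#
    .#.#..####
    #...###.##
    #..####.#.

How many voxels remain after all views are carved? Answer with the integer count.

remaining voxels: 303

initial block: 10^3 = 1000
  1. axis=2 (XY plane), |mask|=52  ⇒  voxels=520
  2. axis=0 (YZ plane), |mask|=59  ⇒  voxels=303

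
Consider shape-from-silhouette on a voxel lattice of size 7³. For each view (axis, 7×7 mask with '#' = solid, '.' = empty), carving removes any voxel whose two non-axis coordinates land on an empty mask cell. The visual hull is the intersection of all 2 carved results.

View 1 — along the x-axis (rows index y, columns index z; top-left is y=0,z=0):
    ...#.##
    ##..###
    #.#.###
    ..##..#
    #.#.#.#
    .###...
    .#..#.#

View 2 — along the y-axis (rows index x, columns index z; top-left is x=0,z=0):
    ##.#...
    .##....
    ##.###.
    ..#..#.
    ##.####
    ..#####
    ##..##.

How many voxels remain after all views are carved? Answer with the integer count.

initial block: 7^3 = 343
  1. axis=0 (YZ plane), |mask|=26  ⇒  voxels=182
  2. axis=1 (XZ plane), |mask|=27  ⇒  voxels=94

voxel count = 94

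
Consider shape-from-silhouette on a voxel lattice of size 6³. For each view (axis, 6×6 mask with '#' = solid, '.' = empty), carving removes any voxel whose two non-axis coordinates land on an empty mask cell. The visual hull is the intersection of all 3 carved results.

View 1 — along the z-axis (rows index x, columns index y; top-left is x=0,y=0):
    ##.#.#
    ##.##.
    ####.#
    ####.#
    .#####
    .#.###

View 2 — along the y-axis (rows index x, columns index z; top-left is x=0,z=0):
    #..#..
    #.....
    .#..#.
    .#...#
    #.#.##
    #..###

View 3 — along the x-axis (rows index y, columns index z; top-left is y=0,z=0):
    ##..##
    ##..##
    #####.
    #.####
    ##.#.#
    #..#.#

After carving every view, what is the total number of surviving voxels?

|visual hull| = 51

start: 6×6×6 = 216 voxels
[1] z-view keeps 27 columns → grid now 162
[2] y-view keeps 15 columns → grid now 68
[3] x-view keeps 25 columns → grid now 51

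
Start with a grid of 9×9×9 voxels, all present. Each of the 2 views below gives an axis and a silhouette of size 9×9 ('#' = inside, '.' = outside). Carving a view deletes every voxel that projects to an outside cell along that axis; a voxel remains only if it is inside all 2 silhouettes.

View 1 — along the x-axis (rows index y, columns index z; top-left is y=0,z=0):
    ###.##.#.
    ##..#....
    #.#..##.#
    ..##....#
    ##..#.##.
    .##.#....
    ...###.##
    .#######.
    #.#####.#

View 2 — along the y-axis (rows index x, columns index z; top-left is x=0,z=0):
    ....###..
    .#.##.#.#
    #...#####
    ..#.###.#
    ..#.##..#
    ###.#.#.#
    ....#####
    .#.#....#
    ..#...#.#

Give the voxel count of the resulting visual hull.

remaining voxels: 199

start: 9×9×9 = 729 voxels
step 1: project along x, AND mask (44/81) → |grid| = 396
step 2: project along y, AND mask (40/81) → |grid| = 199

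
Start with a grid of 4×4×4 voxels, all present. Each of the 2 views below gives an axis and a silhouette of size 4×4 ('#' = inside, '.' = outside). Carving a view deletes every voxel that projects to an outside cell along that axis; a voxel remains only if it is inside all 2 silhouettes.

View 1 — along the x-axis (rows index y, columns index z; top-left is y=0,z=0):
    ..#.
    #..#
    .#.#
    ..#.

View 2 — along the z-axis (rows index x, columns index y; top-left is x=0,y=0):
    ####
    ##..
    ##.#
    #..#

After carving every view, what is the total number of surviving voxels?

initial block: 4^3 = 64
V1 x: intersect with YZ mask (6 set) -- 24 left
V2 z: intersect with XY mask (11 set) -- 15 left

15 voxels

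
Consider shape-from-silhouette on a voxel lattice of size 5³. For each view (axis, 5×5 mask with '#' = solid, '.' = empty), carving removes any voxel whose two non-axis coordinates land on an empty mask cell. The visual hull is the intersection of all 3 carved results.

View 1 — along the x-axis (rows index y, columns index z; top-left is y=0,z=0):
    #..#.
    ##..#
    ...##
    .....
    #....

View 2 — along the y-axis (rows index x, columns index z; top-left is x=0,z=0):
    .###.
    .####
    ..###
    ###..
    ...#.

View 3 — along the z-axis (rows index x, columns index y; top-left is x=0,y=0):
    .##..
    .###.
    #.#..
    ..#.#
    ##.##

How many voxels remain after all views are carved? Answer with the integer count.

initial block: 5^3 = 125
after view 1 [x-axis, 8 of 25 cells solid] → remaining = 40
after view 2 [y-axis, 14 of 25 cells solid] → remaining = 18
after view 3 [z-axis, 13 of 25 cells solid] → remaining = 11

11 voxels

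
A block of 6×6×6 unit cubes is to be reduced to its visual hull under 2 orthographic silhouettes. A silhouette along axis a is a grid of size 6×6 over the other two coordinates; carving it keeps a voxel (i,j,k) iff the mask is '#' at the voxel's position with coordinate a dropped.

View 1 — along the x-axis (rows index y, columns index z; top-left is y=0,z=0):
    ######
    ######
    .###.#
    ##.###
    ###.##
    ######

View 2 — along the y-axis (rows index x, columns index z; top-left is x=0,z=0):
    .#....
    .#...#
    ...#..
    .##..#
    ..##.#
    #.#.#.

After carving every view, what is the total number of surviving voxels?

before carving: 216 voxels (6×6×6)
  1. axis=0 (YZ plane), |mask|=32  ⇒  voxels=192
  2. axis=1 (XZ plane), |mask|=13  ⇒  voxels=71

remaining voxels: 71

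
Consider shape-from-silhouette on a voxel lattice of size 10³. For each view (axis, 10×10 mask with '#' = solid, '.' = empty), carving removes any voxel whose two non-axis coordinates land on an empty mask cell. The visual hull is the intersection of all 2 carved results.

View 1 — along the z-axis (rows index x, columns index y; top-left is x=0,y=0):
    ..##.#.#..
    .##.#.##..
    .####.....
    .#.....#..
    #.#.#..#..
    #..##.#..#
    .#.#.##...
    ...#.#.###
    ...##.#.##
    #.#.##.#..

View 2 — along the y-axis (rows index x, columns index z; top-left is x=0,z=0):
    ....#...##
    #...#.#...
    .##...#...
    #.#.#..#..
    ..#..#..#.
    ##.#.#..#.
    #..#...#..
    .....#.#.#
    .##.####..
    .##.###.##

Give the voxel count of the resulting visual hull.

before carving: 1000 voxels (10×10×10)
V1 z: intersect with XY mask (43 set) -- 430 left
V2 y: intersect with XZ mask (40 set) -- 176 left

|visual hull| = 176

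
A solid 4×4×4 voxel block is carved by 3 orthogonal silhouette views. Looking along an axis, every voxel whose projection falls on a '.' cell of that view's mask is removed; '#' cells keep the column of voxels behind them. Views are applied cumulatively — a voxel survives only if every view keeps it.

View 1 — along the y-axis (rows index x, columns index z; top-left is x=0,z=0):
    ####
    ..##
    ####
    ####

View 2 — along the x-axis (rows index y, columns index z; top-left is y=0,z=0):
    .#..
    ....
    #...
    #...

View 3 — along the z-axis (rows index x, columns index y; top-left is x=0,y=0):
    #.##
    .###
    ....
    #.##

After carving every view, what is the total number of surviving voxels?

voxel count = 6

full grid |V| = 64
carve view 1 (along y, XZ-mask fill 14/16): 56 voxels remain
carve view 2 (along x, YZ-mask fill 3/16): 9 voxels remain
carve view 3 (along z, XY-mask fill 9/16): 6 voxels remain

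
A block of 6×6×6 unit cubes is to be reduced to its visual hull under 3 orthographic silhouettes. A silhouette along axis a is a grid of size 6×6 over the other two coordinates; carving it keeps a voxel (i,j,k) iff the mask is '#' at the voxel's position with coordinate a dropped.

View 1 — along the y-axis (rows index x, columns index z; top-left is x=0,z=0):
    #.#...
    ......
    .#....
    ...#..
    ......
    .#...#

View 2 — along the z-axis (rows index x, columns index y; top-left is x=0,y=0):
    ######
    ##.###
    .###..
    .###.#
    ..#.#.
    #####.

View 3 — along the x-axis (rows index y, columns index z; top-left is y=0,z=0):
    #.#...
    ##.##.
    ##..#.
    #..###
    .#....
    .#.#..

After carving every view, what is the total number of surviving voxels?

remaining voxels: 14

full grid |V| = 216
step 1: project along y, AND mask (6/36) → |grid| = 36
step 2: project along z, AND mask (25/36) → |grid| = 29
step 3: project along x, AND mask (16/36) → |grid| = 14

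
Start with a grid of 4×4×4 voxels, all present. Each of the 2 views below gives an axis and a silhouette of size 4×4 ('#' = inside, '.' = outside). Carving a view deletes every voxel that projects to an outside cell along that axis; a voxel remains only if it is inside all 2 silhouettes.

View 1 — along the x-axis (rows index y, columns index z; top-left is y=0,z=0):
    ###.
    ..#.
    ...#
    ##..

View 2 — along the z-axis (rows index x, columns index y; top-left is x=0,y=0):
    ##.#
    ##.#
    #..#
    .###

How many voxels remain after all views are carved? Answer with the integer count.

|visual hull| = 21

start: 4×4×4 = 64 voxels
carve view 1 (along x, YZ-mask fill 7/16): 28 voxels remain
carve view 2 (along z, XY-mask fill 11/16): 21 voxels remain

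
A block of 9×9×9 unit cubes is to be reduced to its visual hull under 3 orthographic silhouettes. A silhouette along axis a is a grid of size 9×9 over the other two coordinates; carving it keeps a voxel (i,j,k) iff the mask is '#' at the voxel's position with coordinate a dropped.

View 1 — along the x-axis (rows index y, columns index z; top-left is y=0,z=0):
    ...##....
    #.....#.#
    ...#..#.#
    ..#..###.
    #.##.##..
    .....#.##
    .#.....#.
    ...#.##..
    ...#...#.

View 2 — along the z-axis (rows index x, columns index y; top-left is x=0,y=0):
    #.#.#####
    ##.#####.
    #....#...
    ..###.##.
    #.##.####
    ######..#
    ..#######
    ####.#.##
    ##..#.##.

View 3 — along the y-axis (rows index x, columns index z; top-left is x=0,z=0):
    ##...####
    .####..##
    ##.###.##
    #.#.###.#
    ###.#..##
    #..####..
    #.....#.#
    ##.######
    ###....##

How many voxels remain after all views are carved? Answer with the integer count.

remaining voxels: 96

initial block: 9^3 = 729
[1] x-view keeps 27 columns → grid now 243
[2] z-view keeps 54 columns → grid now 162
[3] y-view keeps 52 columns → grid now 96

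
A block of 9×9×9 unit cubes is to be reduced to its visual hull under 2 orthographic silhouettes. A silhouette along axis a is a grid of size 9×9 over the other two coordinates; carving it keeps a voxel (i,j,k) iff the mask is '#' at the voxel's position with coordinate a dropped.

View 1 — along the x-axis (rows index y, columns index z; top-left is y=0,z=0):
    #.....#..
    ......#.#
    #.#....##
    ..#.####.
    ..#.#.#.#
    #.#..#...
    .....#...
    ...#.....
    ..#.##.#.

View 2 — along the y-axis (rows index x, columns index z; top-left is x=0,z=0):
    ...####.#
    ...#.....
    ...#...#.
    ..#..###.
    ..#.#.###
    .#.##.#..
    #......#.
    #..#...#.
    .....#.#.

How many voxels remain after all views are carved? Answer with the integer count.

82 voxels

initial block: 9^3 = 729
[1] x-view keeps 26 columns → grid now 234
[2] y-view keeps 28 columns → grid now 82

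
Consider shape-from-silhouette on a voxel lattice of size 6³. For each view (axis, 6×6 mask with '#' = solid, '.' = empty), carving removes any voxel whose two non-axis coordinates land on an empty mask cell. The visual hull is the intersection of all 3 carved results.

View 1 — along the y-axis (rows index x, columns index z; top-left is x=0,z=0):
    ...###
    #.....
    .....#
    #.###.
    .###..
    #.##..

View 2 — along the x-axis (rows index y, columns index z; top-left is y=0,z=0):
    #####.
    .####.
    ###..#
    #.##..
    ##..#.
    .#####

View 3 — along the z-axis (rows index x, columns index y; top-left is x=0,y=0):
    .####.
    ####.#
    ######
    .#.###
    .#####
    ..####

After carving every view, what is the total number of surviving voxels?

full grid |V| = 216
carve view 1 (along y, XZ-mask fill 15/36): 90 voxels remain
carve view 2 (along x, YZ-mask fill 24/36): 60 voxels remain
carve view 3 (along z, XY-mask fill 28/36): 40 voxels remain

40 voxels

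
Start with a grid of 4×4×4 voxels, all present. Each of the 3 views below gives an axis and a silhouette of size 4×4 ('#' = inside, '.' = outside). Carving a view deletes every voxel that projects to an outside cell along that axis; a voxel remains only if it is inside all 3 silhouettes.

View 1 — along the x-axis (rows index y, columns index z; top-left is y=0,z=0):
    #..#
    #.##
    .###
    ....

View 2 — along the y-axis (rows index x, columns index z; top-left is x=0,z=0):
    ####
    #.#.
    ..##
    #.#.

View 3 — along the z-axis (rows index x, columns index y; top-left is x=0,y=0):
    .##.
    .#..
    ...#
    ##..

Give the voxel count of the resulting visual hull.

voxel count = 11

initial block: 4^3 = 64
carve view 1 (along x, YZ-mask fill 8/16): 32 voxels remain
carve view 2 (along y, XZ-mask fill 10/16): 21 voxels remain
carve view 3 (along z, XY-mask fill 6/16): 11 voxels remain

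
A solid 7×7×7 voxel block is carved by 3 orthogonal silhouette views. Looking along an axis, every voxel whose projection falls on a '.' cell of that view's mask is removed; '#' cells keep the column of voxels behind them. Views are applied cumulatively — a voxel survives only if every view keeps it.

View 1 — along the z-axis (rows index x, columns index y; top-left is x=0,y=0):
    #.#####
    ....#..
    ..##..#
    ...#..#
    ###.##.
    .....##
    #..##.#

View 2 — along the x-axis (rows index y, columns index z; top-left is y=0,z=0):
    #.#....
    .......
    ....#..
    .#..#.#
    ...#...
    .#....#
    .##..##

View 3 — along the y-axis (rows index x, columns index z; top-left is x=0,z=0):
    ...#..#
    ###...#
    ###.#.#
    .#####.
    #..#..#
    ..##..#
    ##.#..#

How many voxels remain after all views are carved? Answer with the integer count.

|visual hull| = 28

initial block: 7^3 = 343
V1 z: intersect with XY mask (23 set) -- 161 left
V2 x: intersect with YZ mask (13 set) -- 51 left
V3 y: intersect with XZ mask (26 set) -- 28 left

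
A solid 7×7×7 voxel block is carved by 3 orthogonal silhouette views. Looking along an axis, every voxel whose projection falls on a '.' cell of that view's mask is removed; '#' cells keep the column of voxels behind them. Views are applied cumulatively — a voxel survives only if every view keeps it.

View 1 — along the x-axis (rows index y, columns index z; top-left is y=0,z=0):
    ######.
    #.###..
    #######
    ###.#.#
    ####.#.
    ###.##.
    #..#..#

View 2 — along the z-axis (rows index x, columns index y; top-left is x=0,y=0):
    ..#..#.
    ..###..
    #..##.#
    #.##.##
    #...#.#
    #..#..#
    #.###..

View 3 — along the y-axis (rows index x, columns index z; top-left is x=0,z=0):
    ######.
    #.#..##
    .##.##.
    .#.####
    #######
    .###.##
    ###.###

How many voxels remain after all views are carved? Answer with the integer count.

|visual hull| = 91

initial block: 7^3 = 343
V1 x: intersect with YZ mask (35 set) -- 245 left
V2 z: intersect with XY mask (24 set) -- 125 left
V3 y: intersect with XZ mask (37 set) -- 91 left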